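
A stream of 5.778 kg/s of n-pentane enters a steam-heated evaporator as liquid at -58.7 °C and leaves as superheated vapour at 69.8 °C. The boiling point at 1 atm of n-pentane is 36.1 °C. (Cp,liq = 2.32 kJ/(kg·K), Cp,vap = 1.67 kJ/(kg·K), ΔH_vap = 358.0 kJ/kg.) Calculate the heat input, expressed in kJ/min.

liquid -58.7→36.1 °C: 219.94 kJ/kg
vaporisation at 36.1 °C: 358 kJ/kg
vapour 36.1→69.8 °C: 56.279 kJ/kg
Δh = 219.94 + 358 + 56.279 = 634.22 kJ/kg
Q = ṁ·Δh = 5.778 kg/s × 634.22 kJ/kg = 3664.5 kJ/s
|Q| = 3664.5 kW = 219870 kJ/min

Q = 220000 kJ/min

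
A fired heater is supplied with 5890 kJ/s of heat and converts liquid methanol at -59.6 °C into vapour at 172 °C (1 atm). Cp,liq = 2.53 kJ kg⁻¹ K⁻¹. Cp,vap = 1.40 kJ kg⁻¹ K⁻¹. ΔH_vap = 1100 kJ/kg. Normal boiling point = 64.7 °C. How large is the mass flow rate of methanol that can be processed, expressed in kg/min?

Δh = 2.53×(64.7−-59.6) + 1100 + 1.40×(172−64.7) = 1564.7 kJ/kg
Q = 5890 kJ/s = 5890 kJ/s = 353400 kJ/min
ṁ = Q/Δh = 353400 / 1564.7 = 225.86 kg/min

ṁ = 226 kg/min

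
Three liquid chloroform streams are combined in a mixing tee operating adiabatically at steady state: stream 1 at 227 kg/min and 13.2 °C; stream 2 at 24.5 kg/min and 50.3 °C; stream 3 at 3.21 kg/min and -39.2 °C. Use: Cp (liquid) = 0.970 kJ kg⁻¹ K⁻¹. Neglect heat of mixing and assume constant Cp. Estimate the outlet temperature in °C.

Energy balance with Q = 0: Σ ṁᵢCp,ᵢ(T_out − Tᵢ) = 0
Σ ṁᵢCp,ᵢTᵢ = 227×0.970×13.2 + 24.5×0.970×50.3 + 3.21×0.970×-39.2 = 3979.8
Σ ṁᵢCp,ᵢ = 227×0.970 + 24.5×0.970 + 3.21×0.970 = 247.07
T_out = 3979.8 / 247.07 = 16.108 °C

T_out = 16.1 °C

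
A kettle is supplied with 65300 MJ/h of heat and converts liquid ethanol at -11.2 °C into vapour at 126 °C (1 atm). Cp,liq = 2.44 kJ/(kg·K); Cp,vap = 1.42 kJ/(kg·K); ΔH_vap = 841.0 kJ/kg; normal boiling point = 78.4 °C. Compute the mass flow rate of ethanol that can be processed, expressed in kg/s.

ṁ = 16.1 kg/s

Δh = 2.44×(78.4−-11.2) + 841.0 + 1.42×(126−78.4) = 1127.2 kJ/kg
Q = 65300 MJ/h = 18139 kJ/s = 18139 kJ/s
ṁ = Q/Δh = 18139 / 1127.2 = 16.092 kg/s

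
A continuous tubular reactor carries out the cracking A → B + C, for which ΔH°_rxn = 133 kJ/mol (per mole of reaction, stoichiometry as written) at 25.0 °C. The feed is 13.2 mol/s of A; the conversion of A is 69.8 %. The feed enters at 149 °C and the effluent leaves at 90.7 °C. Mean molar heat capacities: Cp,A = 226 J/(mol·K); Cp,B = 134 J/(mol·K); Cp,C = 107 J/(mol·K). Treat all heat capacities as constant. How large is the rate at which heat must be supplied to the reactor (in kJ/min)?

Extent of reaction ξ = 0.698 × 13.2 = 9.2136 mol/s
Reaction term: ξ·ΔH°_rxn = 9.2136 × 133 = 1225.4 kJ/s
Sensible, feed 149→25 °C: -369.92 kJ/s
Outlet flows (mol/s): A 3.9864, B 9.2136, C 9.2136
Sensible, products 25→90.7 °C: 205.08 kJ/s
Q = ΔH = 1060.6 kJ/s = 1060.6 kW
Heat supplied = 63634 kJ/min

Q_in = 63600 kJ/min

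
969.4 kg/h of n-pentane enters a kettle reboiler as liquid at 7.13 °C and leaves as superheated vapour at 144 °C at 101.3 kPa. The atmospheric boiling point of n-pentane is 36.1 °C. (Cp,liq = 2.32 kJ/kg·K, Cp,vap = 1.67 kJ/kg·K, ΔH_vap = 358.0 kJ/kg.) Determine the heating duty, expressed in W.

liquid 7.13→36.1 °C: 67.21 kJ/kg
vaporisation at 36.1 °C: 358 kJ/kg
vapour 36.1→144 °C: 180.19 kJ/kg
Δh = 67.21 + 358 + 180.19 = 605.4 kJ/kg
Q = ṁ·Δh = 969.4 kg/h × 605.4 kJ/kg = 586880 kJ/h
|Q| = 163.02 kW = 163020 W

Q = 163000 W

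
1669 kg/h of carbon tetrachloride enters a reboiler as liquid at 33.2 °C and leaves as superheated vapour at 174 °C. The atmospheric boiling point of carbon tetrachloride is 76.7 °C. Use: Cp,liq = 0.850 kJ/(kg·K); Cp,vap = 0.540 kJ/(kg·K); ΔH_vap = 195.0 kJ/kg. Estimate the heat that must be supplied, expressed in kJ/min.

Q = 7910 kJ/min

liquid 33.2→76.7 °C: 36.975 kJ/kg
vaporisation at 76.7 °C: 195 kJ/kg
vapour 76.7→174 °C: 52.542 kJ/kg
Δh = 36.975 + 195 + 52.542 = 284.52 kJ/kg
Q = ṁ·Δh = 1669 kg/h × 284.52 kJ/kg = 474860 kJ/h
|Q| = 131.91 kW = 7914.3 kJ/min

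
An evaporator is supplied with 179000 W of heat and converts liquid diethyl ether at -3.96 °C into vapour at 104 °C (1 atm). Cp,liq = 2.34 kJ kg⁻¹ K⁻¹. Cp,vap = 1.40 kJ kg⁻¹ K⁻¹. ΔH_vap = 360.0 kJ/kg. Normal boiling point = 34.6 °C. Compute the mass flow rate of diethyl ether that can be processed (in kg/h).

Δh = 2.34×(34.6−-3.96) + 360.0 + 1.40×(104−34.6) = 547.39 kJ/kg
Q = 179000 W = 179 kJ/s = 644400 kJ/h
ṁ = Q/Δh = 644400 / 547.39 = 1177.2 kg/h

ṁ = 1180 kg/h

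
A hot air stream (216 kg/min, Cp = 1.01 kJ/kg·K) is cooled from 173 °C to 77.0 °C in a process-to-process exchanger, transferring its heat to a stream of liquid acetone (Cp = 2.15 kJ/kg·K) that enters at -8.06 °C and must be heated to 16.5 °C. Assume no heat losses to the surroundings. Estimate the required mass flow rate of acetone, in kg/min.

ṁ_c = 397 kg/min

Heat released by hot stream: Q = 216 × 1.01 × (173 − 77.0) = 20943 kJ/min
Energy balance on cold side (adiabatic exchanger): Q = ṁ_c·Cp_c·(T_c,out − T_c,in)
ṁ_c = 20943 / [2.15 × (16.5 − -8.06)] = 396.62 kg/min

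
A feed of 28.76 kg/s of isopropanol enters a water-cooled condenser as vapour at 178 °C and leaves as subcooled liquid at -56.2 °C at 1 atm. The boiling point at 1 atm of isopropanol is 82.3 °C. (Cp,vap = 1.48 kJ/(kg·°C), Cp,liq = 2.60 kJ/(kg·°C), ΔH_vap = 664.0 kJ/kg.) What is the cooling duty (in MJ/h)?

vapour 178→82.3 °C: -141.64 kJ/kg
condensation at 82.3 °C: -664 kJ/kg
liquid 82.3→-56.2 °C: -360.1 kJ/kg
Δh = -141.64 + -664 + -360.1 = -1165.7 kJ/kg
Q = ṁ·Δh = 28.76 kg/s × -1165.7 kJ/kg = -33527 kJ/s
|Q| = 33527 kW = 120700 MJ/h

Q_c = 121000 MJ/h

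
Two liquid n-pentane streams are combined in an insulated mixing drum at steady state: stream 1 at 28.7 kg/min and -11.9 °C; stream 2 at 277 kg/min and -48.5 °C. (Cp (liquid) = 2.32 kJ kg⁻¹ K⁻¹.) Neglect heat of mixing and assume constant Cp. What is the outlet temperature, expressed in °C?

T_out = -45.1 °C

Energy balance with Q = 0: Σ ṁᵢCp,ᵢ(T_out − Tᵢ) = 0
Σ ṁᵢCp,ᵢTᵢ = 28.7×2.32×-11.9 + 277×2.32×-48.5 = -31960
Σ ṁᵢCp,ᵢ = 28.7×2.32 + 277×2.32 = 709.22
T_out = -31960 / 709.22 = -45.064 °C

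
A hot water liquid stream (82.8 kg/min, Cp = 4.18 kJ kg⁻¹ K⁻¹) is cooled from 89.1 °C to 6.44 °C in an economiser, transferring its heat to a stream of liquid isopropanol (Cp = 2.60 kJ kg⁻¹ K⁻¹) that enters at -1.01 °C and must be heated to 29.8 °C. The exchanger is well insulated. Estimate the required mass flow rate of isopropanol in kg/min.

ṁ_c = 357 kg/min

Heat released by hot stream: Q = 82.8 × 4.18 × (89.1 − 6.44) = 28609 kJ/min
Energy balance on cold side (adiabatic exchanger): Q = ṁ_c·Cp_c·(T_c,out − T_c,in)
ṁ_c = 28609 / [2.60 × (29.8 − -1.01)] = 357.14 kg/min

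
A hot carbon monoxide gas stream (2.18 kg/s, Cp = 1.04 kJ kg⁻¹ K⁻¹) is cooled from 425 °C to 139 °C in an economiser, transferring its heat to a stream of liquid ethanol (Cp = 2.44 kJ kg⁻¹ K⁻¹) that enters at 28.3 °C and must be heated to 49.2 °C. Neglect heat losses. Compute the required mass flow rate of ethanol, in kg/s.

ṁ_c = 12.7 kg/s

Heat released by hot stream: Q = 2.18 × 1.04 × (425 − 139) = 648.42 kJ/s
Energy balance on cold side (adiabatic exchanger): Q = ṁ_c·Cp_c·(T_c,out − T_c,in)
ṁ_c = 648.42 / [2.44 × (49.2 − 28.3)] = 12.715 kg/s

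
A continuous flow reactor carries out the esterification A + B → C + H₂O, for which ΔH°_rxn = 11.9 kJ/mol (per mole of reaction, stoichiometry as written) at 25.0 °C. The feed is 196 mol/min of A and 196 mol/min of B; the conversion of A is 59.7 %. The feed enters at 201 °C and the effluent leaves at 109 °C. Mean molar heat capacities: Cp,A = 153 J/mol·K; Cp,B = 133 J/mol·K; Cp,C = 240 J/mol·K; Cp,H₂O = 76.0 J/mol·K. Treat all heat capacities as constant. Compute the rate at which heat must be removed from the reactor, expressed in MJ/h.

Extent of reaction ξ = 0.597 × 196 = 117.01 mol/min
Reaction term: ξ·ΔH°_rxn = 117.01 × 11.9 = 1392.4 kJ/min
Sensible, feed 201→25 °C: -9865.9 kJ/min
Outlet flows (mol/min): A 78.988, B 78.988, C 117.01, H₂O 117.01
Sensible, products 25→109 °C: 5003.6 kJ/min
Q = ΔH = -3469.8 kJ/min = -57.831 kW
Heat removed = 208.19 MJ/h

Q_out = 208 MJ/h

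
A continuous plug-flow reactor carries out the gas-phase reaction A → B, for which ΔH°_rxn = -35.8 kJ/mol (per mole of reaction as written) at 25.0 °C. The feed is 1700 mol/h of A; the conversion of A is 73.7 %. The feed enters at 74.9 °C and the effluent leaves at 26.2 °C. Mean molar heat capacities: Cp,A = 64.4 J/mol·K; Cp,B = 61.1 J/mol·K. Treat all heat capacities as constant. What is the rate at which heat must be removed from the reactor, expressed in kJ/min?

Q_out = 837 kJ/min

Extent of reaction ξ = 0.737 × 1700 = 1252.9 mol/h
Reaction term: ξ·ΔH°_rxn = 1252.9 × -35.8 = -44854 kJ/h
Sensible, feed 74.9→25 °C: -5463.1 kJ/h
Outlet flows (mol/h): A 447.1, B 1252.9
Sensible, products 25→26.2 °C: 126.41 kJ/h
Q = ΔH = -50190 kJ/h = -13.942 kW
Heat removed = 836.51 kJ/min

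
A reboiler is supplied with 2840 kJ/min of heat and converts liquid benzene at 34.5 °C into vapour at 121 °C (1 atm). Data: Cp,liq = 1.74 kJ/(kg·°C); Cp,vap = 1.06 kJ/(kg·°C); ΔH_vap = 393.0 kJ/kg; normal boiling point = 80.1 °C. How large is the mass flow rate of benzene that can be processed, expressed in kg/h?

Δh = 1.74×(80.1−34.5) + 393.0 + 1.06×(121−80.1) = 515.7 kJ/kg
Q = 2840 kJ/min = 47.333 kJ/s = 170400 kJ/h
ṁ = Q/Δh = 170400 / 515.7 = 330.43 kg/h

ṁ = 330 kg/h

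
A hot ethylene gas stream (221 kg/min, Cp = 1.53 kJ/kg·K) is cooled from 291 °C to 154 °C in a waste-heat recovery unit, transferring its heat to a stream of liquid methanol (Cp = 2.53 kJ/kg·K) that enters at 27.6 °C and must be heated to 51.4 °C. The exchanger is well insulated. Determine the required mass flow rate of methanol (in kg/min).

Heat released by hot stream: Q = 221 × 1.53 × (291 − 154) = 46324 kJ/min
Energy balance on cold side (adiabatic exchanger): Q = ṁ_c·Cp_c·(T_c,out − T_c,in)
ṁ_c = 46324 / [2.53 × (51.4 − 27.6)] = 769.32 kg/min

ṁ_c = 769 kg/min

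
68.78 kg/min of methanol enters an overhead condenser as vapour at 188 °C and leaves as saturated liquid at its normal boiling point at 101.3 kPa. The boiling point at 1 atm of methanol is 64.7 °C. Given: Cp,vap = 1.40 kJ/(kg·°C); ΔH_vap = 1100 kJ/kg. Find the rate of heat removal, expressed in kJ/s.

vapour 188→64.7 °C: -172.62 kJ/kg
condensation at 64.7 °C: -1100 kJ/kg
Δh = -172.62 + -1100 = -1272.6 kJ/kg
Q = ṁ·Δh = 68.78 kg/min × -1272.6 kJ/kg = -87531 kJ/min
|Q| = 1458.8 kW

Q_c = 1460 kJ/s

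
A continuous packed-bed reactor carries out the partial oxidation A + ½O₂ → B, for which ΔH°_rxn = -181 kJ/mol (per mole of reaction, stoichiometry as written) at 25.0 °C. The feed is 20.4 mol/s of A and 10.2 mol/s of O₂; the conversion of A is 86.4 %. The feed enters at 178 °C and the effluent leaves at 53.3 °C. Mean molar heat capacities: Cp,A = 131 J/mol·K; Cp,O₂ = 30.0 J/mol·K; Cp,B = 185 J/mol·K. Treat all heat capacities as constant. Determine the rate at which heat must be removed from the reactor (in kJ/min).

Extent of reaction ξ = 0.864 × 20.4 = 17.626 mol/s
Reaction term: ξ·ΔH°_rxn = 17.626 × -181 = -3190.2 kJ/s
Sensible, feed 178→25 °C: -455.7 kJ/s
Outlet flows (mol/s): A 2.7744, O₂ 1.3872, B 17.626
Sensible, products 25→53.3 °C: 103.74 kJ/s
Q = ΔH = -3542.2 kJ/s = -3542.2 kW
Heat removed = 212530 kJ/min

Q_out = 213000 kJ/min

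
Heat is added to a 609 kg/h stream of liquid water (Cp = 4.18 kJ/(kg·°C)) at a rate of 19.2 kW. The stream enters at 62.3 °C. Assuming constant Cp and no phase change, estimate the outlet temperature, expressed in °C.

Q = 19.2 kW = 69120 kJ/h
ΔT = Q/(ṁ·Cp) = 69120/(609×4.18) = 27.153 K
T_out = 62.3 + 27.153 = 89.453 °C

T_out = 89.5 °C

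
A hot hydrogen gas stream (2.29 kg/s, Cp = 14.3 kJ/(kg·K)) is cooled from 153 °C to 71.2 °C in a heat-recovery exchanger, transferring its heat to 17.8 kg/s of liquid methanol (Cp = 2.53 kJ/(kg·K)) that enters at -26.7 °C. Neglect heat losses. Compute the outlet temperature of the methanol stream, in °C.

Heat released by hot stream: Q = 2.29 × 14.3 × (153 − 71.2) = 2678.7 kJ/s
Energy balance on cold side (adiabatic exchanger): Q = ṁ_c·Cp_c·(T_c,out − T_c,in)
T_c,out = -26.7 + 2678.7/(17.8 × 2.53) = 32.782 °C

T_c,out = 32.8 °C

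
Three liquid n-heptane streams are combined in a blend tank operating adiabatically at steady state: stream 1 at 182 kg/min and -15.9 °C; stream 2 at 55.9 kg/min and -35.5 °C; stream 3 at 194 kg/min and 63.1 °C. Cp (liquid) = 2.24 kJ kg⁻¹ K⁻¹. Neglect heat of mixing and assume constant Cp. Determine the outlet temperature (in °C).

T_out = 17.0 °C

No heat crosses the boundary, so H_out = H_in.
Σ ṁᵢCp,ᵢTᵢ = 182×2.24×-15.9 + 55.9×2.24×-35.5 + 194×2.24×63.1 = 16493
Σ ṁᵢCp,ᵢ = 182×2.24 + 55.9×2.24 + 194×2.24 = 967.46
T_out = 16493 / 967.46 = 17.048 °C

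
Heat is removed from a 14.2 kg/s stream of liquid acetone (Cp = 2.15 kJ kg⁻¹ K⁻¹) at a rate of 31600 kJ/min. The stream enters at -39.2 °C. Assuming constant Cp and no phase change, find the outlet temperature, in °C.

T_out = -56.5 °C

Q = 31600 kJ/min = 526.67 kJ/s
ΔT = Q/(ṁ·Cp) = 526.67/(14.2×2.15) = 17.251 K
T_out = -39.2 − 17.251 = -56.451 °C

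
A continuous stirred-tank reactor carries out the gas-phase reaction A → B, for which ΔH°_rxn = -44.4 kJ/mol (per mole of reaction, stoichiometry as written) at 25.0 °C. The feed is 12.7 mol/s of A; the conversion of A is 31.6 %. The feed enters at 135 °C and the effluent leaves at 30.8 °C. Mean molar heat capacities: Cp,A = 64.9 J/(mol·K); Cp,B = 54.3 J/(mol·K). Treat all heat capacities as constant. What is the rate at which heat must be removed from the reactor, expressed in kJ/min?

Extent of reaction ξ = 0.316 × 12.7 = 4.0132 mol/s
Reaction term: ξ·ΔH°_rxn = 4.0132 × -44.4 = -178.19 kJ/s
Sensible, feed 135→25 °C: -90.665 kJ/s
Outlet flows (mol/s): A 8.6868, B 4.0132
Sensible, products 25→30.8 °C: 4.5338 kJ/s
Q = ΔH = -264.32 kJ/s = -264.32 kW
Heat removed = 15859 kJ/min

Q_out = 15900 kJ/min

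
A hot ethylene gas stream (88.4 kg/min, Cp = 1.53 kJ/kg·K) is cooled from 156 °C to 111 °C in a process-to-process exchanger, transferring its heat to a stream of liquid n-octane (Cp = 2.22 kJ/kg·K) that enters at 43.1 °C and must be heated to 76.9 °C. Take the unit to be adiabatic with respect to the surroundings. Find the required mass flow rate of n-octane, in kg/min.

Heat released by hot stream: Q = 88.4 × 1.53 × (156 − 111) = 6086.3 kJ/min
Energy balance on cold side (adiabatic exchanger): Q = ṁ_c·Cp_c·(T_c,out − T_c,in)
ṁ_c = 6086.3 / [2.22 × (76.9 − 43.1)] = 81.112 kg/min

ṁ_c = 81.1 kg/min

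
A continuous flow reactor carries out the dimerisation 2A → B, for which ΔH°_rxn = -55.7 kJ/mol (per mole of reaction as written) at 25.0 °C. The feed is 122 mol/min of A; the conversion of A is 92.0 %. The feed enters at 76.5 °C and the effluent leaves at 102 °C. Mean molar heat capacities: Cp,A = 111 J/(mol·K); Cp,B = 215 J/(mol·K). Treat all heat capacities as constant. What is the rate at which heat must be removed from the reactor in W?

Q_out = 46800 W

Extent of reaction ξ = 0.920 × 122 / 2 = 56.12 mol/min
Reaction term: ξ·ΔH°_rxn = 56.12 × -55.7 = -3125.9 kJ/min
Sensible, feed 76.5→25 °C: -697.41 kJ/min
Outlet flows (mol/min): A 9.76, B 56.12
Sensible, products 25→102 °C: 1012.5 kJ/min
Q = ΔH = -2810.8 kJ/min = -46.847 kW
Heat removed = 46847 W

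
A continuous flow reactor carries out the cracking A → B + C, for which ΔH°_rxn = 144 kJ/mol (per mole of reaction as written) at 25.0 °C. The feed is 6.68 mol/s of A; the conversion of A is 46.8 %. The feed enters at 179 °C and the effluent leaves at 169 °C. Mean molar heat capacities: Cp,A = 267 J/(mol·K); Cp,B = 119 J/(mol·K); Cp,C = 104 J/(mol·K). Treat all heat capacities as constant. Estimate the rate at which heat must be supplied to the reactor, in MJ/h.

Extent of reaction ξ = 0.468 × 6.68 = 3.1262 mol/s
Reaction term: ξ·ΔH°_rxn = 3.1262 × 144 = 450.18 kJ/s
Sensible, feed 179→25 °C: -274.67 kJ/s
Outlet flows (mol/s): A 3.5538, B 3.1262, C 3.1262
Sensible, products 25→169 °C: 237.02 kJ/s
Q = ΔH = 412.54 kJ/s = 412.54 kW
Heat supplied = 1485.1 MJ/h

Q_in = 1490 MJ/h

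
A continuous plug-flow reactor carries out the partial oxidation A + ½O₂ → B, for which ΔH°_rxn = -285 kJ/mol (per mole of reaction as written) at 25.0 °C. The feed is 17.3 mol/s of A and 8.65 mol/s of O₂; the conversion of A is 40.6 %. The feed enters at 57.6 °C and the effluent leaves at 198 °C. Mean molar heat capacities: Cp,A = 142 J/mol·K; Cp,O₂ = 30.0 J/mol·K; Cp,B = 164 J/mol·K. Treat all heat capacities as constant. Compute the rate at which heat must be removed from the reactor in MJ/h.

Extent of reaction ξ = 0.406 × 17.3 = 7.0238 mol/s
Reaction term: ξ·ΔH°_rxn = 7.0238 × -285 = -2001.8 kJ/s
Sensible, feed 57.6→25 °C: -88.545 kJ/s
Outlet flows (mol/s): A 10.276, O₂ 5.1381, B 7.0238
Sensible, products 25→198 °C: 478.39 kJ/s
Q = ΔH = -1611.9 kJ/s = -1611.9 kW
Heat removed = 5803 MJ/h

Q_out = 5800 MJ/h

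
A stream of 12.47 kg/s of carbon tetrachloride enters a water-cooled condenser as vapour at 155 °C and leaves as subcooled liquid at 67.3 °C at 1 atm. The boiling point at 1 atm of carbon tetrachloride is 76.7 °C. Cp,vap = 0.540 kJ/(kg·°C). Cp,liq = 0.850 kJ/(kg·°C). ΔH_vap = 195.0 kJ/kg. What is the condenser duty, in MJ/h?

vapour 155→76.7 °C: -42.282 kJ/kg
condensation at 76.7 °C: -195 kJ/kg
liquid 76.7→67.3 °C: -7.99 kJ/kg
Δh = -42.282 + -195 + -7.99 = -245.27 kJ/kg
Q = ṁ·Δh = 12.47 kg/s × -245.27 kJ/kg = -3058.5 kJ/s
|Q| = 3058.5 kW = 11011 MJ/h

Q_c = 11000 MJ/h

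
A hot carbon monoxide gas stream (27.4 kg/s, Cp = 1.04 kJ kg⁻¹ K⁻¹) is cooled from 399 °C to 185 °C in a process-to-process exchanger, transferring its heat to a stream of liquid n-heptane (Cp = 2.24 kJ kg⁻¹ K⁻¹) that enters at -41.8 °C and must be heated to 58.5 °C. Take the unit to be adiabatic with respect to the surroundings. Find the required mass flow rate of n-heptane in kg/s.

ṁ_c = 27.1 kg/s

Heat released by hot stream: Q = 27.4 × 1.04 × (399 − 185) = 6098.1 kJ/s
Energy balance on cold side (adiabatic exchanger): Q = ṁ_c·Cp_c·(T_c,out − T_c,in)
ṁ_c = 6098.1 / [2.24 × (58.5 − -41.8)] = 27.142 kg/s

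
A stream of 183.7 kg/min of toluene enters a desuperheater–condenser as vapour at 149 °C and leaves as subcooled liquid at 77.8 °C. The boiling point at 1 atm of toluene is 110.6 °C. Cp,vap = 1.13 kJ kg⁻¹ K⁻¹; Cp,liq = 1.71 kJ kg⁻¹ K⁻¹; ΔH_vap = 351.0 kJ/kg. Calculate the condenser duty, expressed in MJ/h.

Q_c = 4970 MJ/h

vapour 149→110.6 °C: -43.392 kJ/kg
condensation at 110.6 °C: -351 kJ/kg
liquid 110.6→77.8 °C: -56.088 kJ/kg
Δh = -43.392 + -351 + -56.088 = -450.48 kJ/kg
Q = ṁ·Δh = 183.7 kg/min × -450.48 kJ/kg = -82753 kJ/min
|Q| = 1379.2 kW = 4965.2 MJ/h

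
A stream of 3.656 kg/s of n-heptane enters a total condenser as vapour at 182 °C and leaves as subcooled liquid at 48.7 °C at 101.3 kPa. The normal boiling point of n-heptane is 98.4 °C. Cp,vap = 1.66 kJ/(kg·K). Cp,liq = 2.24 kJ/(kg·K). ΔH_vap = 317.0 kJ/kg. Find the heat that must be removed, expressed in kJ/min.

Q_c = 124000 kJ/min

vapour 182→98.4 °C: -138.78 kJ/kg
condensation at 98.4 °C: -317 kJ/kg
liquid 98.4→48.7 °C: -111.33 kJ/kg
Δh = -138.78 + -317 + -111.33 = -567.1 kJ/kg
Q = ṁ·Δh = 3.656 kg/s × -567.1 kJ/kg = -2073.3 kJ/s
|Q| = 2073.3 kW = 124400 kJ/min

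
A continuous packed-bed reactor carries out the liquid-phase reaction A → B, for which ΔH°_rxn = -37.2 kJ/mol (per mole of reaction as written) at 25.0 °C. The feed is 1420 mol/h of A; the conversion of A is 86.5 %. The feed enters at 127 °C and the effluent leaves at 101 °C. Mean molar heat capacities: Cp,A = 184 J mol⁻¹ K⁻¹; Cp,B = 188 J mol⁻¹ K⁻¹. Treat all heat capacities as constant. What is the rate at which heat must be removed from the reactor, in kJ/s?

Q_out = 14.5 kJ/s

Extent of reaction ξ = 0.865 × 1420 = 1228.3 mol/h
Reaction term: ξ·ΔH°_rxn = 1228.3 × -37.2 = -45693 kJ/h
Sensible, feed 127→25 °C: -26651 kJ/h
Outlet flows (mol/h): A 191.7, B 1228.3
Sensible, products 25→101 °C: 20231 kJ/h
Q = ΔH = -52113 kJ/h = -14.476 kW
Heat removed = 14.476 kJ/s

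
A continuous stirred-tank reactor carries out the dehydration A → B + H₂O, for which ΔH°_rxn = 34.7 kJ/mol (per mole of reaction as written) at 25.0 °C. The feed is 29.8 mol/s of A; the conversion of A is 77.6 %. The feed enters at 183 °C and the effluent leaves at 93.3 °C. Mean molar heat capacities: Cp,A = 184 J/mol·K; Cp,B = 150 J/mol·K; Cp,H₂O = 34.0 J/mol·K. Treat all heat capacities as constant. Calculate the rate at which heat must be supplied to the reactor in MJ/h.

Q_in = 1120 MJ/h

Extent of reaction ξ = 0.776 × 29.8 = 23.125 mol/s
Reaction term: ξ·ΔH°_rxn = 23.125 × 34.7 = 802.43 kJ/s
Sensible, feed 183→25 °C: -866.35 kJ/s
Outlet flows (mol/s): A 6.6752, B 23.125, H₂O 23.125
Sensible, products 25→93.3 °C: 374.5 kJ/s
Q = ΔH = 310.59 kJ/s = 310.59 kW
Heat supplied = 1118.1 MJ/h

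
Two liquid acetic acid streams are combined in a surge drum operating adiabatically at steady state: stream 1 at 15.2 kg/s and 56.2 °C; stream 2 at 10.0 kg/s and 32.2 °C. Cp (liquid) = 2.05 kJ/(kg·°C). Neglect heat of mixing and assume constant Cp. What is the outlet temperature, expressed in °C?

Adiabatic, steady state ⇒ Σ ṁᵢCp,ᵢ(T_out − Tᵢ) = 0
Σ ṁᵢCp,ᵢTᵢ = 15.2×2.05×56.2 + 10.0×2.05×32.2 = 2411.3
Σ ṁᵢCp,ᵢ = 15.2×2.05 + 10.0×2.05 = 51.66
T_out = 2411.3 / 51.66 = 46.676 °C

T_out = 46.7 °C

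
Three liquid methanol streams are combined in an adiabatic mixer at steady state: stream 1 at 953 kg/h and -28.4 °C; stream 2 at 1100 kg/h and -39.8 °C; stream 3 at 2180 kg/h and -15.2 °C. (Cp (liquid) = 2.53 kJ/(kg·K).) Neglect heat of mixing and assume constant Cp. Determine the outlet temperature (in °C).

No heat crosses the boundary, so H_out = H_in.
Σ ṁᵢCp,ᵢTᵢ = 953×2.53×-28.4 + 1100×2.53×-39.8 + 2180×2.53×-15.2 = -263070
Σ ṁᵢCp,ᵢ = 953×2.53 + 1100×2.53 + 2180×2.53 = 10709
T_out = -263070 / 10709 = -24.564 °C

T_out = -24.6 °C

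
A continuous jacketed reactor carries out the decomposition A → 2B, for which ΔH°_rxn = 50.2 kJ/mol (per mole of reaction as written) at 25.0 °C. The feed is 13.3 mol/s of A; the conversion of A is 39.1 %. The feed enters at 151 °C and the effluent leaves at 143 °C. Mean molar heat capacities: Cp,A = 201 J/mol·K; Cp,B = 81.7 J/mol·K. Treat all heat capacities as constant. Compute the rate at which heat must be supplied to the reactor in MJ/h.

Q_in = 780 MJ/h

Extent of reaction ξ = 0.391 × 13.3 = 5.2003 mol/s
Reaction term: ξ·ΔH°_rxn = 5.2003 × 50.2 = 261.06 kJ/s
Sensible, feed 151→25 °C: -336.84 kJ/s
Outlet flows (mol/s): A 8.0997, B 10.401
Sensible, products 25→143 °C: 292.38 kJ/s
Q = ΔH = 216.6 kJ/s = 216.6 kW
Heat supplied = 779.75 MJ/h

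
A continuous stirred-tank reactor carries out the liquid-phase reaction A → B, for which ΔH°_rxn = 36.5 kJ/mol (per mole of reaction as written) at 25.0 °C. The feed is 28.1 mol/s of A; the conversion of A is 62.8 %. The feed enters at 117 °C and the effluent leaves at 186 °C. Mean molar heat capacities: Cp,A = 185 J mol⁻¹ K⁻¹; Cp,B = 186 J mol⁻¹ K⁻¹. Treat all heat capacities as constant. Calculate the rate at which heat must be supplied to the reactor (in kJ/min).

Q_in = 60300 kJ/min

Extent of reaction ξ = 0.628 × 28.1 = 17.647 mol/s
Reaction term: ξ·ΔH°_rxn = 17.647 × 36.5 = 644.11 kJ/s
Sensible, feed 117→25 °C: -478.26 kJ/s
Outlet flows (mol/s): A 10.453, B 17.647
Sensible, products 25→186 °C: 839.8 kJ/s
Q = ΔH = 1005.6 kJ/s = 1005.6 kW
Heat supplied = 60339 kJ/min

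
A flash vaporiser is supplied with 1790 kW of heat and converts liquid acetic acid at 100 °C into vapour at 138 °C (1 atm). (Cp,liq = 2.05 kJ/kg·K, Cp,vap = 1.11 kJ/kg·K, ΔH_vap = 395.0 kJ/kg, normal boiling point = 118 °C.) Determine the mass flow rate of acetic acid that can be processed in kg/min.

ṁ = 237 kg/min

Δh = 2.05×(118−100) + 395.0 + 1.11×(138−118) = 454.1 kJ/kg
Q = 1790 kW = 1790 kJ/s = 107400 kJ/min
ṁ = Q/Δh = 107400 / 454.1 = 236.51 kg/min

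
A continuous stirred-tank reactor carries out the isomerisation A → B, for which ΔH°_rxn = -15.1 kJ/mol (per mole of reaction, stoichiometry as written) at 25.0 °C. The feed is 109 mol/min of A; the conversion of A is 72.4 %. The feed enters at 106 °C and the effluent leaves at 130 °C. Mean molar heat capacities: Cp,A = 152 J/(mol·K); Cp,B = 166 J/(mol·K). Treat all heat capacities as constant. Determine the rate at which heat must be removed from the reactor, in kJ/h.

Q_out = 40700 kJ/h

Extent of reaction ξ = 0.724 × 109 = 78.916 mol/min
Reaction term: ξ·ΔH°_rxn = 78.916 × -15.1 = -1191.6 kJ/min
Sensible, feed 106→25 °C: -1342 kJ/min
Outlet flows (mol/min): A 30.084, B 78.916
Sensible, products 25→130 °C: 1855.6 kJ/min
Q = ΔH = -677.99 kJ/min = -11.3 kW
Heat removed = 40680 kJ/h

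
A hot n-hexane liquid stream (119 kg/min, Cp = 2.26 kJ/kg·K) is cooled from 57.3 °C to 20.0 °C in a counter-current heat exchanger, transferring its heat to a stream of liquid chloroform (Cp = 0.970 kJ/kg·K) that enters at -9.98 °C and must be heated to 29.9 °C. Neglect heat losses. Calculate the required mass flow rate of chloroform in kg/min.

Heat released by hot stream: Q = 119 × 2.26 × (57.3 − 20.0) = 10031 kJ/min
Energy balance on cold side (adiabatic exchanger): Q = ṁ_c·Cp_c·(T_c,out − T_c,in)
ṁ_c = 10031 / [0.970 × (29.9 − -9.98)] = 259.32 kg/min

ṁ_c = 259 kg/min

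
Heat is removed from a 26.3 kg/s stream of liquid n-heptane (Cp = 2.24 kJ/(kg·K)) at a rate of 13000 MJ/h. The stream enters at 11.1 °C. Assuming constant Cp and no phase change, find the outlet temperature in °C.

Q = 13000 MJ/h = 3611.1 kJ/s
ΔT = Q/(ṁ·Cp) = 3611.1/(26.3×2.24) = 61.297 K
T_out = 11.1 − 61.297 = -50.197 °C

T_out = -50.2 °C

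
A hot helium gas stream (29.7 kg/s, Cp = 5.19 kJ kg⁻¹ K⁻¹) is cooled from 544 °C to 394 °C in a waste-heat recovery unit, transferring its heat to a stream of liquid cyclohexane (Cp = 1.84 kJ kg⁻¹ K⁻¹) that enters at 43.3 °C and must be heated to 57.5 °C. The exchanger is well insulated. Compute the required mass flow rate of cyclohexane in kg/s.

ṁ_c = 885 kg/s

Heat released by hot stream: Q = 29.7 × 5.19 × (544 − 394) = 23121 kJ/s
Energy balance on cold side (adiabatic exchanger): Q = ṁ_c·Cp_c·(T_c,out − T_c,in)
ṁ_c = 23121 / [1.84 × (57.5 − 43.3)] = 884.93 kg/s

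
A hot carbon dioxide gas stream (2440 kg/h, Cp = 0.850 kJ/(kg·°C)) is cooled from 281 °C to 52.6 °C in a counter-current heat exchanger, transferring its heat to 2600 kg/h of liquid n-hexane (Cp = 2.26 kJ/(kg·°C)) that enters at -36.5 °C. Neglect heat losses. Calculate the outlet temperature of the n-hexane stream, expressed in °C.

T_c,out = 44.1 °C

Heat released by hot stream: Q = 2440 × 0.850 × (281 − 52.6) = 473700 kJ/h
Energy balance on cold side (adiabatic exchanger): Q = ṁ_c·Cp_c·(T_c,out − T_c,in)
T_c,out = -36.5 + 473700/(2600 × 2.26) = 44.116 °C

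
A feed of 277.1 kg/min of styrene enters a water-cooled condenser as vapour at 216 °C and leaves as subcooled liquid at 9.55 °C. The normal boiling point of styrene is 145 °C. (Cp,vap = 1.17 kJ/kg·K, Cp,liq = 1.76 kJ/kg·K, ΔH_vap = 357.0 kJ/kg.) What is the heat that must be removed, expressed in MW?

vapour 216→145 °C: -83.07 kJ/kg
condensation at 145 °C: -357 kJ/kg
liquid 145→9.55 °C: -238.39 kJ/kg
Δh = -83.07 + -357 + -238.39 = -678.46 kJ/kg
Q = ṁ·Δh = 277.1 kg/min × -678.46 kJ/kg = -188000 kJ/min
|Q| = 3133.4 kW = 3.1334 MW

Q_c = 3.13 MW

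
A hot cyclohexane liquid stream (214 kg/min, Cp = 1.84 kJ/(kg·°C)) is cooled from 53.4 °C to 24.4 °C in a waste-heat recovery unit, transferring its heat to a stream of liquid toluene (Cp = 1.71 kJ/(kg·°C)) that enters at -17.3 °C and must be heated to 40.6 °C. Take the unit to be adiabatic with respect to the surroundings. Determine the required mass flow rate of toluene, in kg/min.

ṁ_c = 115 kg/min

Heat released by hot stream: Q = 214 × 1.84 × (53.4 − 24.4) = 11419 kJ/min
Energy balance on cold side (adiabatic exchanger): Q = ṁ_c·Cp_c·(T_c,out − T_c,in)
ṁ_c = 11419 / [1.71 × (40.6 − -17.3)] = 115.33 kg/min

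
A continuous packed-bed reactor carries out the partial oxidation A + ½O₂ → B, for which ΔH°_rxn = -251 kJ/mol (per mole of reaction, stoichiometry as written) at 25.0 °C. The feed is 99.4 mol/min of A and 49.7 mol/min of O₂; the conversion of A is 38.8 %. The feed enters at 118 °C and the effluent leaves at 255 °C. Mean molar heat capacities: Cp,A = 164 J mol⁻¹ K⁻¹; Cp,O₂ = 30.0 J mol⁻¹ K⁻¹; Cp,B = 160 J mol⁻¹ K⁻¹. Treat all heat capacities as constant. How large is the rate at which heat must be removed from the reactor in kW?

Extent of reaction ξ = 0.388 × 99.4 = 38.567 mol/min
Reaction term: ξ·ΔH°_rxn = 38.567 × -251 = -9680.4 kJ/min
Sensible, feed 118→25 °C: -1654.7 kJ/min
Outlet flows (mol/min): A 60.833, O₂ 30.416, B 38.567
Sensible, products 25→255 °C: 3923.8 kJ/min
Q = ΔH = -7411.3 kJ/min = -123.52 kW
Heat removed = 123.52 kW

Q_out = 124 kW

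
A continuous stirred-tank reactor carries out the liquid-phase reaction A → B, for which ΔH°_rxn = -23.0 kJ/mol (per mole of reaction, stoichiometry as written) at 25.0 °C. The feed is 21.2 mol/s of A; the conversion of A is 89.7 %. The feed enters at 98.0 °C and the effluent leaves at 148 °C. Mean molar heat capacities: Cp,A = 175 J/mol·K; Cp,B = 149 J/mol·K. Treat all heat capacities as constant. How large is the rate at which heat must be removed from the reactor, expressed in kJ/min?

Extent of reaction ξ = 0.897 × 21.2 = 19.016 mol/s
Reaction term: ξ·ΔH°_rxn = 19.016 × -23.0 = -437.38 kJ/s
Sensible, feed 98.0→25 °C: -270.83 kJ/s
Outlet flows (mol/s): A 2.1836, B 19.016
Sensible, products 25→148 °C: 395.52 kJ/s
Q = ΔH = -312.69 kJ/s = -312.69 kW
Heat removed = 18761 kJ/min

Q_out = 18800 kJ/min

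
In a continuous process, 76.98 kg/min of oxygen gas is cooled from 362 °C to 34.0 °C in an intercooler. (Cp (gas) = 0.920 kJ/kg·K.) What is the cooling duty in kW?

Q = ṁ·Cp·ΔT = 76.98 × 0.920 × (34.0 − 362) = -23229 kJ/min
Converting: 23229 / 60 s = 387.16 kW

Q_c = 387 kW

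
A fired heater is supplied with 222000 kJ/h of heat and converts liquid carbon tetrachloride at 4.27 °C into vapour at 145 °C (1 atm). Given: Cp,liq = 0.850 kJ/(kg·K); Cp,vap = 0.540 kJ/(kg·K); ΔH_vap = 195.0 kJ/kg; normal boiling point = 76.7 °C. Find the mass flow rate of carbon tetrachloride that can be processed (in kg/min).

ṁ = 12.6 kg/min

Δh = 0.850×(76.7−4.27) + 195.0 + 0.540×(145−76.7) = 293.45 kJ/kg
Q = 222000 kJ/h = 61.667 kJ/s = 3700 kJ/min
ṁ = Q/Δh = 3700 / 293.45 = 12.609 kg/min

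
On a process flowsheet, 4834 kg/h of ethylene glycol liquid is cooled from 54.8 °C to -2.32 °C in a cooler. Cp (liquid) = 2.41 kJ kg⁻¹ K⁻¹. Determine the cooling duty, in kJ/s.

Q_c = 185 kJ/s

Q = ṁ·Cp·ΔT = 4834 × 2.41 × (-2.32 − 54.8) = -665440 kJ/h
Converting: 665440 / 3600 s = 184.85 kW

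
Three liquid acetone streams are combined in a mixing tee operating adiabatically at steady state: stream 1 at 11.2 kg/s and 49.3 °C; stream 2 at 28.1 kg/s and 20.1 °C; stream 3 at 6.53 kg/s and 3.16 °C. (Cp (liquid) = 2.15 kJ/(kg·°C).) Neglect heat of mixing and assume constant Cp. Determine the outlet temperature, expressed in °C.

T_out = 24.8 °C

No heat crosses the boundary, so H_out = H_in.
Σ ṁᵢCp,ᵢTᵢ = 11.2×2.15×49.3 + 28.1×2.15×20.1 + 6.53×2.15×3.16 = 2445.9
Σ ṁᵢCp,ᵢ = 11.2×2.15 + 28.1×2.15 + 6.53×2.15 = 98.534
T_out = 2445.9 / 98.534 = 24.822 °C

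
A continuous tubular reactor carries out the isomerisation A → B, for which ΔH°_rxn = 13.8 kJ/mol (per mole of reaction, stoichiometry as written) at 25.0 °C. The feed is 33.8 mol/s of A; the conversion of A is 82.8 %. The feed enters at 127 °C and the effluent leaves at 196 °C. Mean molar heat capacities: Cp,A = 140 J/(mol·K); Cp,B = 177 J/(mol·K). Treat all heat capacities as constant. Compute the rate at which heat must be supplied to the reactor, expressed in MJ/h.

Q_in = 3200 MJ/h

Extent of reaction ξ = 0.828 × 33.8 = 27.986 mol/s
Reaction term: ξ·ΔH°_rxn = 27.986 × 13.8 = 386.21 kJ/s
Sensible, feed 127→25 °C: -482.66 kJ/s
Outlet flows (mol/s): A 5.8136, B 27.986
Sensible, products 25→196 °C: 986.24 kJ/s
Q = ΔH = 889.79 kJ/s = 889.79 kW
Heat supplied = 3203.2 MJ/h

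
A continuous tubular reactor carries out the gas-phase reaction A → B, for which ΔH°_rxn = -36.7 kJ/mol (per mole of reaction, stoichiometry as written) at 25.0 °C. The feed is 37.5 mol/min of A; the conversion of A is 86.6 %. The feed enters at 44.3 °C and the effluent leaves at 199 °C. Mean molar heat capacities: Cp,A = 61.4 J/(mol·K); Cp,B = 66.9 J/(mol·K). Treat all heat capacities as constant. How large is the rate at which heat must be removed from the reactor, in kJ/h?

Q_out = 48300 kJ/h

Extent of reaction ξ = 0.866 × 37.5 = 32.475 mol/min
Reaction term: ξ·ΔH°_rxn = 32.475 × -36.7 = -1191.8 kJ/min
Sensible, feed 44.3→25 °C: -44.438 kJ/min
Outlet flows (mol/min): A 5.025, B 32.475
Sensible, products 25→199 °C: 431.71 kJ/min
Q = ΔH = -804.56 kJ/min = -13.409 kW
Heat removed = 48273 kJ/h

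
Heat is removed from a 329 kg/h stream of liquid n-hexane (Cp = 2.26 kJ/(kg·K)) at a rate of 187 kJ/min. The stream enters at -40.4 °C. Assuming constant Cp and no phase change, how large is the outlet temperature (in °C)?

Q = 187 kJ/min = 11220 kJ/h
ΔT = Q/(ṁ·Cp) = 11220/(329×2.26) = 15.09 K
T_out = -40.4 − 15.09 = -55.49 °C

T_out = -55.5 °C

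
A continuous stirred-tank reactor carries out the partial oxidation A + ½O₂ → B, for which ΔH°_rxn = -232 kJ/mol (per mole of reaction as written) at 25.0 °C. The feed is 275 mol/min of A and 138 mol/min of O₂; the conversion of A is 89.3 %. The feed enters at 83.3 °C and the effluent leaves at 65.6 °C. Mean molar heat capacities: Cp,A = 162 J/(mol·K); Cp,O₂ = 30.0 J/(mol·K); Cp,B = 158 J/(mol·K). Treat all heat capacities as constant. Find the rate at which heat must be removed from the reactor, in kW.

Extent of reaction ξ = 0.893 × 275 = 245.58 mol/min
Reaction term: ξ·ΔH°_rxn = 245.58 × -232 = -56973 kJ/min
Sensible, feed 83.3→25 °C: -2838.6 kJ/min
Outlet flows (mol/min): A 29.425, O₂ 15.212, B 245.58
Sensible, products 25→65.6 °C: 1787.4 kJ/min
Q = ΔH = -58025 kJ/min = -967.08 kW
Heat removed = 967.08 kW

Q_out = 967 kW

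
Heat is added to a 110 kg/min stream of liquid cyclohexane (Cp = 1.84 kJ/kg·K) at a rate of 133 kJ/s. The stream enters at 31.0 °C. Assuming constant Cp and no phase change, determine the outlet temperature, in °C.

Q = 133 kJ/s = 7980 kJ/min
ΔT = Q/(ṁ·Cp) = 7980/(110×1.84) = 39.427 K
T_out = 31.0 + 39.427 = 70.427 °C

T_out = 70.4 °C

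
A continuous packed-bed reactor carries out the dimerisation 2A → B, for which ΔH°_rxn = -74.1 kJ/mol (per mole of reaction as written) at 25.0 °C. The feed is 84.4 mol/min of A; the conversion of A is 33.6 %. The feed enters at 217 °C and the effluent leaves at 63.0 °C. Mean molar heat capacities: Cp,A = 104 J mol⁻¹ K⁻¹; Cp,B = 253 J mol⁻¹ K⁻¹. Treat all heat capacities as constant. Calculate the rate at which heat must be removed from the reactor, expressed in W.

Q_out = 39600 W

Extent of reaction ξ = 0.336 × 84.4 / 2 = 14.179 mol/min
Reaction term: ξ·ΔH°_rxn = 14.179 × -74.1 = -1050.7 kJ/min
Sensible, feed 217→25 °C: -1685.3 kJ/min
Outlet flows (mol/min): A 56.042, B 14.179
Sensible, products 25→63.0 °C: 357.8 kJ/min
Q = ΔH = -2378.2 kJ/min = -39.636 kW
Heat removed = 39636 W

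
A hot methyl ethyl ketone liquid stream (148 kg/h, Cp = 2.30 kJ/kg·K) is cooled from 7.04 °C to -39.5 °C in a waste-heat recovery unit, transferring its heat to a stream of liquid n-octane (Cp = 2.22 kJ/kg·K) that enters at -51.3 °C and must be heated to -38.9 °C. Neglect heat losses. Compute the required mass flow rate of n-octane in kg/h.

ṁ_c = 575 kg/h

Heat released by hot stream: Q = 148 × 2.30 × (7.04 − -39.5) = 15842 kJ/h
Energy balance on cold side (adiabatic exchanger): Q = ṁ_c·Cp_c·(T_c,out − T_c,in)
ṁ_c = 15842 / [2.22 × (-38.9 − -51.3)] = 575.49 kg/h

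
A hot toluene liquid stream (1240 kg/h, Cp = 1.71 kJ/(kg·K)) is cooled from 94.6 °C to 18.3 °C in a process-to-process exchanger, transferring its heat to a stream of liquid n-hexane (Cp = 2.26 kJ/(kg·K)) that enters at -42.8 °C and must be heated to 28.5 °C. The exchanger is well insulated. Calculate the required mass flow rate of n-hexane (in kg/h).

Heat released by hot stream: Q = 1240 × 1.71 × (94.6 − 18.3) = 161790 kJ/h
Energy balance on cold side (adiabatic exchanger): Q = ṁ_c·Cp_c·(T_c,out − T_c,in)
ṁ_c = 161790 / [2.26 × (28.5 − -42.8)] = 1004 kg/h

ṁ_c = 1000 kg/h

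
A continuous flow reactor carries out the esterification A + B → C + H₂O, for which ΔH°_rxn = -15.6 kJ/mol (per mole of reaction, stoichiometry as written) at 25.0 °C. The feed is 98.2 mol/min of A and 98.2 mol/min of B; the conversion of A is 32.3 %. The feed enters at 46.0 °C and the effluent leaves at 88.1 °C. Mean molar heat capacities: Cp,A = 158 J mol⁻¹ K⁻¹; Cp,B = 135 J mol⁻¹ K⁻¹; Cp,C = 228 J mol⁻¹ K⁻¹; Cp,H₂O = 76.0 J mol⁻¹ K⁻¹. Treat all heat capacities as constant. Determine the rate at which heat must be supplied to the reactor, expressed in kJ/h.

Q_in = 44300 kJ/h

Extent of reaction ξ = 0.323 × 98.2 = 31.719 mol/min
Reaction term: ξ·ΔH°_rxn = 31.719 × -15.6 = -494.81 kJ/min
Sensible, feed 46.0→25 °C: -604.22 kJ/min
Outlet flows (mol/min): A 66.481, B 66.481, C 31.719, H₂O 31.719
Sensible, products 25→88.1 °C: 1837.6 kJ/min
Q = ΔH = 738.53 kJ/min = 12.309 kW
Heat supplied = 44312 kJ/h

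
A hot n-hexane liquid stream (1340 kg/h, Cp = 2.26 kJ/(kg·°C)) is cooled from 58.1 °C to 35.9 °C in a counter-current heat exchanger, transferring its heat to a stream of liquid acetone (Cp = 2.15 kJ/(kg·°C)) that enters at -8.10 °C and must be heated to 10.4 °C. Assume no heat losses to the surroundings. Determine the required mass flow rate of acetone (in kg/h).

ṁ_c = 1690 kg/h

Heat released by hot stream: Q = 1340 × 2.26 × (58.1 − 35.9) = 67230 kJ/h
Energy balance on cold side (adiabatic exchanger): Q = ṁ_c·Cp_c·(T_c,out − T_c,in)
ṁ_c = 67230 / [2.15 × (10.4 − -8.10)] = 1690.3 kg/h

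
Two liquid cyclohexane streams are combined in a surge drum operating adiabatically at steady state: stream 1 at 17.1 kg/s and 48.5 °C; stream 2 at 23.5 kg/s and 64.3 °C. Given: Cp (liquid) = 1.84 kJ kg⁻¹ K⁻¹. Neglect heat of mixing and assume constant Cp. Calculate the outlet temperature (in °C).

Adiabatic, steady state ⇒ Σ ṁᵢCp,ᵢ(T_out − Tᵢ) = 0
Σ ṁᵢCp,ᵢTᵢ = 17.1×1.84×48.5 + 23.5×1.84×64.3 = 4306.3
Σ ṁᵢCp,ᵢ = 17.1×1.84 + 23.5×1.84 = 74.704
T_out = 4306.3 / 74.704 = 57.645 °C

T_out = 57.6 °C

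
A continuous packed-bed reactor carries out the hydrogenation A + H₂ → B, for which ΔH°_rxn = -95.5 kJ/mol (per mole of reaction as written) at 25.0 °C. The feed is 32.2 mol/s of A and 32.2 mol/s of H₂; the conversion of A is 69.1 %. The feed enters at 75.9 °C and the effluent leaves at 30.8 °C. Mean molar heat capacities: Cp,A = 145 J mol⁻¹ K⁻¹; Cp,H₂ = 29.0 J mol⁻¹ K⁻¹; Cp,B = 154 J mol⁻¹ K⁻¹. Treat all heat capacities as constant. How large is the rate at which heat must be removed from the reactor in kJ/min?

Extent of reaction ξ = 0.691 × 32.2 = 22.25 mol/s
Reaction term: ξ·ΔH°_rxn = 22.25 × -95.5 = -2124.9 kJ/s
Sensible, feed 75.9→25 °C: -285.18 kJ/s
Outlet flows (mol/s): A 9.9498, H₂ 9.9498, B 22.25
Sensible, products 25→30.8 °C: 29.915 kJ/s
Q = ΔH = -2380.2 kJ/s = -2380.2 kW
Heat removed = 142810 kJ/min

Q_out = 143000 kJ/min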